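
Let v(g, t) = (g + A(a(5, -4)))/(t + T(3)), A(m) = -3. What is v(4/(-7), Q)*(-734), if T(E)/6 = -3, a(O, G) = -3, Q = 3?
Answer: -3670/21 ≈ -174.76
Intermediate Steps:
T(E) = -18 (T(E) = 6*(-3) = -18)
v(g, t) = (-3 + g)/(-18 + t) (v(g, t) = (g - 3)/(t - 18) = (-3 + g)/(-18 + t))
v(4/(-7), Q)*(-734) = ((-3 + 4/(-7))/(-18 + 3))*(-734) = ((-3 + 4*(-⅐))/(-15))*(-734) = -(-3 - 4/7)/15*(-734) = -1/15*(-25/7)*(-734) = (5/21)*(-734) = -3670/21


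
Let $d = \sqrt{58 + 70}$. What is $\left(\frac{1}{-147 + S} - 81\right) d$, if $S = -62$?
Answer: $- \frac{135440 \sqrt{2}}{209} \approx -916.46$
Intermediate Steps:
$d = 8 \sqrt{2}$ ($d = \sqrt{128} = 8 \sqrt{2} \approx 11.314$)
$\left(\frac{1}{-147 + S} - 81\right) d = \left(\frac{1}{-147 - 62} - 81\right) 8 \sqrt{2} = \left(\frac{1}{-209} - 81\right) 8 \sqrt{2} = \left(- \frac{1}{209} - 81\right) 8 \sqrt{2} = - \frac{16930 \cdot 8 \sqrt{2}}{209} = - \frac{135440 \sqrt{2}}{209}$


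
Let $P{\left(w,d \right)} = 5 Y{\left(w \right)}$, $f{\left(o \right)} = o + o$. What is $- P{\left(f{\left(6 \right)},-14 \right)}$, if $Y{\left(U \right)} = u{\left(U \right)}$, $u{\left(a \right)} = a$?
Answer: $-60$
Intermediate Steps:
$f{\left(o \right)} = 2 o$
$Y{\left(U \right)} = U$
$P{\left(w,d \right)} = 5 w$
$- P{\left(f{\left(6 \right)},-14 \right)} = - 5 \cdot 2 \cdot 6 = - 5 \cdot 12 = \left(-1\right) 60 = -60$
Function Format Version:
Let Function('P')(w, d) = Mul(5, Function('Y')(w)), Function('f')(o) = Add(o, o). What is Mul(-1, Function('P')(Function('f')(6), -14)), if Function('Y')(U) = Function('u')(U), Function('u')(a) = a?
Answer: -60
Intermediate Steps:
Function('f')(o) = Mul(2, o)
Function('Y')(U) = U
Function('P')(w, d) = Mul(5, w)
Mul(-1, Function('P')(Function('f')(6), -14)) = Mul(-1, Mul(5, Mul(2, 6))) = Mul(-1, Mul(5, 12)) = Mul(-1, 60) = -60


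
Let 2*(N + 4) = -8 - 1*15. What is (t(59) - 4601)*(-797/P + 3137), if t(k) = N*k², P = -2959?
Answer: -543590529670/2959 ≈ -1.8371e+8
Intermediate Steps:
N = -31/2 (N = -4 + (-8 - 1*15)/2 = -4 + (-8 - 15)/2 = -4 + (½)*(-23) = -4 - 23/2 = -31/2 ≈ -15.500)
t(k) = -31*k²/2
(t(59) - 4601)*(-797/P + 3137) = (-31/2*59² - 4601)*(-797/(-2959) + 3137) = (-31/2*3481 - 4601)*(-797*(-1/2959) + 3137) = (-107911/2 - 4601)*(797/2959 + 3137) = -117113/2*9283180/2959 = -543590529670/2959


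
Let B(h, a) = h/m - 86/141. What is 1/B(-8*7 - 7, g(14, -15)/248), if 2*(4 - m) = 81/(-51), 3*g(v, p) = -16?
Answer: -22983/316040 ≈ -0.072722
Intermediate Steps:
g(v, p) = -16/3 (g(v, p) = (1/3)*(-16) = -16/3)
m = 163/34 (m = 4 - 81/(2*(-51)) = 4 - 81*(-1)/(2*51) = 4 - 1/2*(-27/17) = 4 + 27/34 = 163/34 ≈ 4.7941)
B(h, a) = -86/141 + 34*h/163 (B(h, a) = h/(163/34) - 86/141 = h*(34/163) - 86*1/141 = 34*h/163 - 86/141 = -86/141 + 34*h/163)
1/B(-8*7 - 7, g(14, -15)/248) = 1/(-86/141 + 34*(-8*7 - 7)/163) = 1/(-86/141 + 34*(-56 - 7)/163) = 1/(-86/141 + (34/163)*(-63)) = 1/(-86/141 - 2142/163) = 1/(-316040/22983) = -22983/316040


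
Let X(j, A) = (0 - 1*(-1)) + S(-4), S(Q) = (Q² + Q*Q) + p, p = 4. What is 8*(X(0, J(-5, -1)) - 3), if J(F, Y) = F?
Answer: 272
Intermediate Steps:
S(Q) = 4 + 2*Q² (S(Q) = (Q² + Q*Q) + 4 = (Q² + Q²) + 4 = 2*Q² + 4 = 4 + 2*Q²)
X(j, A) = 37 (X(j, A) = (0 - 1*(-1)) + (4 + 2*(-4)²) = (0 + 1) + (4 + 2*16) = 1 + (4 + 32) = 1 + 36 = 37)
8*(X(0, J(-5, -1)) - 3) = 8*(37 - 3) = 8*34 = 272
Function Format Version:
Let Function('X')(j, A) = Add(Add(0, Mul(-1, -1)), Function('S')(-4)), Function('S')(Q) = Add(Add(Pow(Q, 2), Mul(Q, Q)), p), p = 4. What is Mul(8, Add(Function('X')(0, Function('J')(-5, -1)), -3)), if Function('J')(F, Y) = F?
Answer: 272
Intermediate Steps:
Function('S')(Q) = Add(4, Mul(2, Pow(Q, 2))) (Function('S')(Q) = Add(Add(Pow(Q, 2), Mul(Q, Q)), 4) = Add(Add(Pow(Q, 2), Pow(Q, 2)), 4) = Add(Mul(2, Pow(Q, 2)), 4) = Add(4, Mul(2, Pow(Q, 2))))
Function('X')(j, A) = 37 (Function('X')(j, A) = Add(Add(0, Mul(-1, -1)), Add(4, Mul(2, Pow(-4, 2)))) = Add(Add(0, 1), Add(4, Mul(2, 16))) = Add(1, Add(4, 32)) = Add(1, 36) = 37)
Mul(8, Add(Function('X')(0, Function('J')(-5, -1)), -3)) = Mul(8, Add(37, -3)) = Mul(8, 34) = 272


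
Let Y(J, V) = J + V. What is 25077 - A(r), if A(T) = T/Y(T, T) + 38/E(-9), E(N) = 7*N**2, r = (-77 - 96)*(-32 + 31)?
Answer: 28436675/1134 ≈ 25076.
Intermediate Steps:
r = 173 (r = -173*(-1) = 173)
A(T) = 643/1134 (A(T) = T/(T + T) + 38/((7*(-9)**2)) = T/((2*T)) + 38/((7*81)) = T*(1/(2*T)) + 38/567 = 1/2 + 38*(1/567) = 1/2 + 38/567 = 643/1134)
25077 - A(r) = 25077 - 1*643/1134 = 25077 - 643/1134 = 28436675/1134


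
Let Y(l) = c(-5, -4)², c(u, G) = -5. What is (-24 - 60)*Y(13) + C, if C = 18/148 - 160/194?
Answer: -15078847/7178 ≈ -2100.7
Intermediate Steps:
C = -5047/7178 (C = 18*(1/148) - 160*1/194 = 9/74 - 80/97 = -5047/7178 ≈ -0.70312)
Y(l) = 25 (Y(l) = (-5)² = 25)
(-24 - 60)*Y(13) + C = (-24 - 60)*25 - 5047/7178 = -84*25 - 5047/7178 = -2100 - 5047/7178 = -15078847/7178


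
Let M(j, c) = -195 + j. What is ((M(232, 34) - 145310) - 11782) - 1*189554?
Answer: -346609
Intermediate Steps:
((M(232, 34) - 145310) - 11782) - 1*189554 = (((-195 + 232) - 145310) - 11782) - 1*189554 = ((37 - 145310) - 11782) - 189554 = (-145273 - 11782) - 189554 = -157055 - 189554 = -346609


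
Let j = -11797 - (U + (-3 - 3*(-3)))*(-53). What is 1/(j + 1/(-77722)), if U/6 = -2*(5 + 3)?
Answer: -77722/1287620375 ≈ -6.0361e-5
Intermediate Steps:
U = -96 (U = 6*(-2*(5 + 3)) = 6*(-2*8) = 6*(-16) = -96)
j = -16567 (j = -11797 - (-96 + (-3 - 3*(-3)))*(-53) = -11797 - (-96 + (-3 + 9))*(-53) = -11797 - (-96 + 6)*(-53) = -11797 - (-90)*(-53) = -11797 - 1*4770 = -11797 - 4770 = -16567)
1/(j + 1/(-77722)) = 1/(-16567 + 1/(-77722)) = 1/(-16567 - 1/77722) = 1/(-1287620375/77722) = -77722/1287620375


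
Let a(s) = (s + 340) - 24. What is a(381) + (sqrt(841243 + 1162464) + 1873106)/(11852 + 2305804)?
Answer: 808639669/1158828 + sqrt(2003707)/2317656 ≈ 697.81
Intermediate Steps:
a(s) = 316 + s (a(s) = (340 + s) - 24 = 316 + s)
a(381) + (sqrt(841243 + 1162464) + 1873106)/(11852 + 2305804) = (316 + 381) + (sqrt(841243 + 1162464) + 1873106)/(11852 + 2305804) = 697 + (sqrt(2003707) + 1873106)/2317656 = 697 + (1873106 + sqrt(2003707))*(1/2317656) = 697 + (936553/1158828 + sqrt(2003707)/2317656) = 808639669/1158828 + sqrt(2003707)/2317656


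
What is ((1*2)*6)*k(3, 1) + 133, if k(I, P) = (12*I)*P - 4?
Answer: 517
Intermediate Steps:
k(I, P) = -4 + 12*I*P (k(I, P) = 12*I*P - 4 = -4 + 12*I*P)
((1*2)*6)*k(3, 1) + 133 = ((1*2)*6)*(-4 + 12*3*1) + 133 = (2*6)*(-4 + 36) + 133 = 12*32 + 133 = 384 + 133 = 517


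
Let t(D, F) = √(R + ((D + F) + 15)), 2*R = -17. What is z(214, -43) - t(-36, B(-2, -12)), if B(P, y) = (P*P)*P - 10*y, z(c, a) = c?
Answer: 214 - √330/2 ≈ 204.92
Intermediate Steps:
R = -17/2 (R = (½)*(-17) = -17/2 ≈ -8.5000)
B(P, y) = P³ - 10*y (B(P, y) = P²*P - 10*y = P³ - 10*y)
t(D, F) = √(13/2 + D + F) (t(D, F) = √(-17/2 + ((D + F) + 15)) = √(-17/2 + (15 + D + F)) = √(13/2 + D + F))
z(214, -43) - t(-36, B(-2, -12)) = 214 - √(26 + 4*(-36) + 4*((-2)³ - 10*(-12)))/2 = 214 - √(26 - 144 + 4*(-8 + 120))/2 = 214 - √(26 - 144 + 4*112)/2 = 214 - √(26 - 144 + 448)/2 = 214 - √330/2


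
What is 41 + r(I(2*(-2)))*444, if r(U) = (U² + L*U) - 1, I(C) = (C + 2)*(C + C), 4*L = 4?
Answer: 120365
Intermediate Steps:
L = 1 (L = (¼)*4 = 1)
I(C) = 2*C*(2 + C) (I(C) = (2 + C)*(2*C) = 2*C*(2 + C))
r(U) = -1 + U + U² (r(U) = (U² + 1*U) - 1 = (U² + U) - 1 = (U + U²) - 1 = -1 + U + U²)
41 + r(I(2*(-2)))*444 = 41 + (-1 + 2*(2*(-2))*(2 + 2*(-2)) + (2*(2*(-2))*(2 + 2*(-2)))²)*444 = 41 + (-1 + 2*(-4)*(2 - 4) + (2*(-4)*(2 - 4))²)*444 = 41 + (-1 + 2*(-4)*(-2) + (2*(-4)*(-2))²)*444 = 41 + (-1 + 16 + 16²)*444 = 41 + (-1 + 16 + 256)*444 = 41 + 271*444 = 41 + 120324 = 120365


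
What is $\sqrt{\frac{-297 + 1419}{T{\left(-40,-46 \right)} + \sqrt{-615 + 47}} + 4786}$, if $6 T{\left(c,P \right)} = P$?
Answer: $2 \sqrt{\frac{26678 - 7179 i \sqrt{142}}{23 - 6 i \sqrt{142}}} \approx 69.082 - 0.30878 i$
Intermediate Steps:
$T{\left(c,P \right)} = \frac{P}{6}$
$\sqrt{\frac{-297 + 1419}{T{\left(-40,-46 \right)} + \sqrt{-615 + 47}} + 4786} = \sqrt{\frac{-297 + 1419}{\frac{1}{6} \left(-46\right) + \sqrt{-615 + 47}} + 4786} = \sqrt{\frac{1122}{- \frac{23}{3} + \sqrt{-568}} + 4786} = \sqrt{\frac{1122}{- \frac{23}{3} + 2 i \sqrt{142}} + 4786} = \sqrt{4786 + \frac{1122}{- \frac{23}{3} + 2 i \sqrt{142}}}$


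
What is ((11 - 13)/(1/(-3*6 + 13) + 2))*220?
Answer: -2200/9 ≈ -244.44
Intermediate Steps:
((11 - 13)/(1/(-3*6 + 13) + 2))*220 = -2/(1/(-18 + 13) + 2)*220 = -2/(1/(-5) + 2)*220 = -2/(-⅕ + 2)*220 = -2/9/5*220 = -2*5/9*220 = -10/9*220 = -2200/9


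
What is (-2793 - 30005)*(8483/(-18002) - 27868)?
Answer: 8227185103381/9001 ≈ 9.1403e+8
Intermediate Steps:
(-2793 - 30005)*(8483/(-18002) - 27868) = -32798*(8483*(-1/18002) - 27868) = -32798*(-8483/18002 - 27868) = -32798*(-501688219/18002) = 8227185103381/9001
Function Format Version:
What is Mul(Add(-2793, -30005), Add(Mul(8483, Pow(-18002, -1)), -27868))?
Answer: Rational(8227185103381, 9001) ≈ 9.1403e+8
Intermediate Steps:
Mul(Add(-2793, -30005), Add(Mul(8483, Pow(-18002, -1)), -27868)) = Mul(-32798, Add(Mul(8483, Rational(-1, 18002)), -27868)) = Mul(-32798, Add(Rational(-8483, 18002), -27868)) = Mul(-32798, Rational(-501688219, 18002)) = Rational(8227185103381, 9001)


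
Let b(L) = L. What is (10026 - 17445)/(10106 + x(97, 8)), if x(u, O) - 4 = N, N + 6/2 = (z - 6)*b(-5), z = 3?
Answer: -2473/3374 ≈ -0.73296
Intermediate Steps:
N = 12 (N = -3 + (3 - 6)*(-5) = -3 - 3*(-5) = -3 + 15 = 12)
x(u, O) = 16 (x(u, O) = 4 + 12 = 16)
(10026 - 17445)/(10106 + x(97, 8)) = (10026 - 17445)/(10106 + 16) = -7419/10122 = -7419*1/10122 = -2473/3374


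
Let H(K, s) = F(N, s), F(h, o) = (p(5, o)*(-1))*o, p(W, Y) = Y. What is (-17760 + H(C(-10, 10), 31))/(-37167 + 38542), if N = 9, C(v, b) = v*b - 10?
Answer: -18721/1375 ≈ -13.615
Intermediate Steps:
C(v, b) = -10 + b*v (C(v, b) = b*v - 10 = -10 + b*v)
F(h, o) = -o² (F(h, o) = (o*(-1))*o = (-o)*o = -o²)
H(K, s) = -s²
(-17760 + H(C(-10, 10), 31))/(-37167 + 38542) = (-17760 - 1*31²)/(-37167 + 38542) = (-17760 - 1*961)/1375 = (-17760 - 961)*(1/1375) = -18721*1/1375 = -18721/1375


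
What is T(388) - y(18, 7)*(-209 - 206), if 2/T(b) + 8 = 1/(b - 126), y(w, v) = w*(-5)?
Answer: -78248774/2095 ≈ -37350.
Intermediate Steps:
y(w, v) = -5*w
T(b) = 2/(-8 + 1/(-126 + b)) (T(b) = 2/(-8 + 1/(b - 126)) = 2/(-8 + 1/(-126 + b)))
T(388) - y(18, 7)*(-209 - 206) = 2*(126 - 1*388)/(-1009 + 8*388) - (-5*18)*(-209 - 206) = 2*(126 - 388)/(-1009 + 3104) - (-90)*(-415) = 2*(-262)/2095 - 1*37350 = 2*(1/2095)*(-262) - 37350 = -524/2095 - 37350 = -78248774/2095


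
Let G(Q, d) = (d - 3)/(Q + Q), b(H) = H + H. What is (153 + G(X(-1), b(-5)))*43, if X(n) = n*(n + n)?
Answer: 25757/4 ≈ 6439.3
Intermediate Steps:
X(n) = 2*n**2 (X(n) = n*(2*n) = 2*n**2)
b(H) = 2*H
G(Q, d) = (-3 + d)/(2*Q) (G(Q, d) = (-3 + d)/((2*Q)) = (-3 + d)*(1/(2*Q)) = (-3 + d)/(2*Q))
(153 + G(X(-1), b(-5)))*43 = (153 + (-3 + 2*(-5))/(2*((2*(-1)**2))))*43 = (153 + (-3 - 10)/(2*((2*1))))*43 = (153 + (1/2)*(-13)/2)*43 = (153 + (1/2)*(1/2)*(-13))*43 = (153 - 13/4)*43 = (599/4)*43 = 25757/4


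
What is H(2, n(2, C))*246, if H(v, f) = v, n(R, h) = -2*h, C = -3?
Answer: 492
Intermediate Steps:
H(2, n(2, C))*246 = 2*246 = 492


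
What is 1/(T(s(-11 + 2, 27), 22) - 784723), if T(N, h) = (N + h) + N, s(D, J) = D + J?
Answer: -1/784665 ≈ -1.2744e-6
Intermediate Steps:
T(N, h) = h + 2*N
1/(T(s(-11 + 2, 27), 22) - 784723) = 1/((22 + 2*((-11 + 2) + 27)) - 784723) = 1/((22 + 2*(-9 + 27)) - 784723) = 1/((22 + 2*18) - 784723) = 1/((22 + 36) - 784723) = 1/(58 - 784723) = 1/(-784665) = -1/784665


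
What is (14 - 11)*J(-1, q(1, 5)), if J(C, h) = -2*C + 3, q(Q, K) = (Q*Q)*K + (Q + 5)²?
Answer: 15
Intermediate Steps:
q(Q, K) = (5 + Q)² + K*Q² (q(Q, K) = Q²*K + (5 + Q)² = K*Q² + (5 + Q)² = (5 + Q)² + K*Q²)
J(C, h) = 3 - 2*C
(14 - 11)*J(-1, q(1, 5)) = (14 - 11)*(3 - 2*(-1)) = 3*(3 + 2) = 3*5 = 15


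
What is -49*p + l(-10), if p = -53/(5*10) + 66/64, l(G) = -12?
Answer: -8473/800 ≈ -10.591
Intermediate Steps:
p = -23/800 (p = -53/50 + 66*(1/64) = -53*1/50 + 33/32 = -53/50 + 33/32 = -23/800 ≈ -0.028750)
-49*p + l(-10) = -49*(-23/800) - 12 = 1127/800 - 12 = -8473/800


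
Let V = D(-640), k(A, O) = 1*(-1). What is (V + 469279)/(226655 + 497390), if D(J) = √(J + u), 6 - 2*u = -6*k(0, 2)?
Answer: 469279/724045 + 8*I*√10/724045 ≈ 0.64814 + 3.494e-5*I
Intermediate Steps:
k(A, O) = -1
u = 0 (u = 3 - (-3)*(-1) = 3 - ½*6 = 3 - 3 = 0)
D(J) = √J (D(J) = √(J + 0) = √J)
V = 8*I*√10 (V = √(-640) = 8*I*√10 ≈ 25.298*I)
(V + 469279)/(226655 + 497390) = (8*I*√10 + 469279)/(226655 + 497390) = (469279 + 8*I*√10)/724045 = (469279 + 8*I*√10)*(1/724045) = 469279/724045 + 8*I*√10/724045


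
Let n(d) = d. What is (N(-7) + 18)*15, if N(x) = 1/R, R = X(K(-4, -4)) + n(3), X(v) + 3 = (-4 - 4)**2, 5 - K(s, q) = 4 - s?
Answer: 17295/64 ≈ 270.23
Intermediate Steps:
K(s, q) = 1 + s (K(s, q) = 5 - (4 - s) = 5 + (-4 + s) = 1 + s)
X(v) = 61 (X(v) = -3 + (-4 - 4)**2 = -3 + (-8)**2 = -3 + 64 = 61)
R = 64 (R = 61 + 3 = 64)
N(x) = 1/64
(N(-7) + 18)*15 = (1/64 + 18)*15 = (1153/64)*15 = 17295/64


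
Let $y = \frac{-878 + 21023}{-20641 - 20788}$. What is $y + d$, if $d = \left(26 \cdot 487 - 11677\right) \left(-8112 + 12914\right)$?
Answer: $\frac{11526935705}{2437} \approx 4.73 \cdot 10^{6}$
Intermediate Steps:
$y = - \frac{1185}{2437}$ ($y = \frac{20145}{-41429} = 20145 \left(- \frac{1}{41429}\right) = - \frac{1185}{2437} \approx -0.48625$)
$d = 4729970$ ($d = \left(12662 - 11677\right) 4802 = 985 \cdot 4802 = 4729970$)
$y + d = - \frac{1185}{2437} + 4729970 = \frac{11526935705}{2437}$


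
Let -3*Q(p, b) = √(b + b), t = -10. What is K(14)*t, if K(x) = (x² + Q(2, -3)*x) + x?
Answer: -2100 + 140*I*√6/3 ≈ -2100.0 + 114.31*I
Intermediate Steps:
Q(p, b) = -√2*√b/3 (Q(p, b) = -√(b + b)/3 = -√2*√b/3)
K(x) = x + x² - I*x*√6/3 (K(x) = (x² + (-√2*√(-3)/3)*x) + x = (x² + (-√2*I*√3/3)*x) + x = (x² + (-I*√6/3)*x) + x = (x² - I*x*√6/3) + x = x + x² - I*x*√6/3)
K(14)*t = ((⅓)*14*(3 + 3*14 - I*√6))*(-10) = ((⅓)*14*(3 + 42 - I*√6))*(-10) = ((⅓)*14*(45 - I*√6))*(-10) = (210 - 14*I*√6/3)*(-10) = -2100 + 140*I*√6/3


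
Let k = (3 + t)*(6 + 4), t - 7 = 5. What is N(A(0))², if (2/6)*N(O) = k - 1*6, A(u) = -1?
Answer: 186624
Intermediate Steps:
t = 12 (t = 7 + 5 = 12)
k = 150 (k = (3 + 12)*(6 + 4) = 15*10 = 150)
N(O) = 432 (N(O) = 3*(150 - 1*6) = 3*(150 - 6) = 3*144 = 432)
N(A(0))² = 432² = 186624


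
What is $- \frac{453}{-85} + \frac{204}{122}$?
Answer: $\frac{36303}{5185} \approx 7.0015$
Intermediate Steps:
$- \frac{453}{-85} + \frac{204}{122} = \left(-453\right) \left(- \frac{1}{85}\right) + 204 \cdot \frac{1}{122} = \frac{453}{85} + \frac{102}{61} = \frac{36303}{5185}$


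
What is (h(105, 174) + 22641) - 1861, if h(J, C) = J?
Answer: 20885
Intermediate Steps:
(h(105, 174) + 22641) - 1861 = (105 + 22641) - 1861 = 22746 - 1861 = 20885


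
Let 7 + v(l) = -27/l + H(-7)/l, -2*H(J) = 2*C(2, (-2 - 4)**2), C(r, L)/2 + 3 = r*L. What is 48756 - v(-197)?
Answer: 9606146/197 ≈ 48762.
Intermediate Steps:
C(r, L) = -6 + 2*L*r (C(r, L) = -6 + 2*(r*L) = -6 + 2*(L*r) = -6 + 2*L*r)
H(J) = -138 (H(J) = -(-6 + 2*(-2 - 4)**2*2) = -(-6 + 2*(-6)**2*2) = -(-6 + 2*36*2) = -(-6 + 144) = -138)
v(l) = -7 - 165/l (v(l) = -7 + (-27/l - 138/l) = -7 - 165/l)
48756 - v(-197) = 48756 - (-7 - 165/(-197)) = 48756 - (-7 - 165*(-1/197)) = 48756 - (-7 + 165/197) = 48756 - 1*(-1214/197) = 48756 + 1214/197 = 9606146/197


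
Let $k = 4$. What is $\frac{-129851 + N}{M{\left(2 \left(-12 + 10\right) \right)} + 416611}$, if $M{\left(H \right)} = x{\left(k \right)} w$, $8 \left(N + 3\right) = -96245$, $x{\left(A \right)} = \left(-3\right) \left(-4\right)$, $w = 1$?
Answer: $- \frac{1135077}{3332984} \approx -0.34056$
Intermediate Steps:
$x{\left(A \right)} = 12$
$N = - \frac{96269}{8}$ ($N = -3 + \frac{1}{8} \left(-96245\right) = -3 - \frac{96245}{8} = - \frac{96269}{8} \approx -12034.0$)
$M{\left(H \right)} = 12$ ($M{\left(H \right)} = 12 \cdot 1 = 12$)
$\frac{-129851 + N}{M{\left(2 \left(-12 + 10\right) \right)} + 416611} = \frac{-129851 - \frac{96269}{8}}{12 + 416611} = - \frac{1135077}{8 \cdot 416623} = \left(- \frac{1135077}{8}\right) \frac{1}{416623} = - \frac{1135077}{3332984}$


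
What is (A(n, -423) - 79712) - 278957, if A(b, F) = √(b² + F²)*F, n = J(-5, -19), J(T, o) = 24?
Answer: -358669 - 1269*√19945 ≈ -5.3789e+5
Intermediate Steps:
n = 24
A(b, F) = F*√(F² + b²) (A(b, F) = √(F² + b²)*F = F*√(F² + b²))
(A(n, -423) - 79712) - 278957 = (-423*√((-423)² + 24²) - 79712) - 278957 = (-423*√(178929 + 576) - 79712) - 278957 = (-1269*√19945 - 79712) - 278957 = (-79712 - 1269*√19945) - 278957 = -358669 - 1269*√19945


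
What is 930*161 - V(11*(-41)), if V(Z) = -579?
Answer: 150309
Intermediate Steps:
930*161 - V(11*(-41)) = 930*161 - 1*(-579) = 149730 + 579 = 150309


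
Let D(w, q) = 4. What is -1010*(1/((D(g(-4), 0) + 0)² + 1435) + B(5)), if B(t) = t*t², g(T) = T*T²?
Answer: -183189760/1451 ≈ -1.2625e+5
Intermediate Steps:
g(T) = T³
B(t) = t³
-1010*(1/((D(g(-4), 0) + 0)² + 1435) + B(5)) = -1010*(1/((4 + 0)² + 1435) + 5³) = -1010*(1/(4² + 1435) + 125) = -1010*(1/(16 + 1435) + 125) = -1010*(1/1451 + 125) = -1010*181376/1451 = -183189760/1451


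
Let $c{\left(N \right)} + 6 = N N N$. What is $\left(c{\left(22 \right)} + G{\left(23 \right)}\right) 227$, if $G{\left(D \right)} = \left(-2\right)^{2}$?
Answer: $2416642$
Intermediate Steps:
$G{\left(D \right)} = 4$
$c{\left(N \right)} = -6 + N^{3}$ ($c{\left(N \right)} = -6 + N N N = -6 + N^{2} N = -6 + N^{3}$)
$\left(c{\left(22 \right)} + G{\left(23 \right)}\right) 227 = \left(\left(-6 + 22^{3}\right) + 4\right) 227 = \left(\left(-6 + 10648\right) + 4\right) 227 = \left(10642 + 4\right) 227 = 10646 \cdot 227 = 2416642$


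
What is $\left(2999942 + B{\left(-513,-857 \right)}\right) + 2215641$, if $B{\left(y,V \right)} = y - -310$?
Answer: $5215380$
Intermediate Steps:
$B{\left(y,V \right)} = 310 + y$ ($B{\left(y,V \right)} = y + 310 = 310 + y$)
$\left(2999942 + B{\left(-513,-857 \right)}\right) + 2215641 = \left(2999942 + \left(310 - 513\right)\right) + 2215641 = \left(2999942 - 203\right) + 2215641 = 2999739 + 2215641 = 5215380$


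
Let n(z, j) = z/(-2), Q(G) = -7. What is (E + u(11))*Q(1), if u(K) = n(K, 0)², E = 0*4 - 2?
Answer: -791/4 ≈ -197.75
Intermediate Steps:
E = -2 (E = 0 - 2 = -2)
n(z, j) = -z/2 (n(z, j) = z*(-½) = -z/2)
u(K) = K²/4 (u(K) = (-K/2)² = K²/4)
(E + u(11))*Q(1) = (-2 + (¼)*11²)*(-7) = (-2 + (¼)*121)*(-7) = (-2 + 121/4)*(-7) = (113/4)*(-7) = -791/4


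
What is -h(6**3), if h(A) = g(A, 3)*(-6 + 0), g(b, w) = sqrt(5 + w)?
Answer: 12*sqrt(2) ≈ 16.971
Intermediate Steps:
h(A) = -12*sqrt(2) (h(A) = sqrt(5 + 3)*(-6 + 0) = sqrt(8)*(-6) = (2*sqrt(2))*(-6) = -12*sqrt(2))
-h(6**3) = -(-12)*sqrt(2) = 12*sqrt(2)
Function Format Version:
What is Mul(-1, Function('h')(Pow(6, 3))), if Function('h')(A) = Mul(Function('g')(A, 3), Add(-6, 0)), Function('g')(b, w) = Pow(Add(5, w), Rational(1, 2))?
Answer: Mul(12, Pow(2, Rational(1, 2))) ≈ 16.971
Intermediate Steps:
Function('h')(A) = Mul(-12, Pow(2, Rational(1, 2))) (Function('h')(A) = Mul(Pow(Add(5, 3), Rational(1, 2)), Add(-6, 0)) = Mul(Pow(8, Rational(1, 2)), -6) = Mul(Mul(2, Pow(2, Rational(1, 2))), -6) = Mul(-12, Pow(2, Rational(1, 2))))
Mul(-1, Function('h')(Pow(6, 3))) = Mul(-1, Mul(-12, Pow(2, Rational(1, 2)))) = Mul(12, Pow(2, Rational(1, 2)))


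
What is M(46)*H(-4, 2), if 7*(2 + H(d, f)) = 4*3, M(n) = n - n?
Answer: 0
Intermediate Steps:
M(n) = 0
H(d, f) = -2/7 (H(d, f) = -2 + (4*3)/7 = -2 + (⅐)*12 = -2 + 12/7 = -2/7)
M(46)*H(-4, 2) = 0*(-2/7) = 0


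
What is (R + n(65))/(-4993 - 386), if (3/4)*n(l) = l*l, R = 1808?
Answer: -22324/16137 ≈ -1.3834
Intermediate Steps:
n(l) = 4*l²/3 (n(l) = 4*(l*l)/3 = 4*l²/3)
(R + n(65))/(-4993 - 386) = (1808 + (4/3)*65²)/(-4993 - 386) = (1808 + (4/3)*4225)/(-5379) = (1808 + 16900/3)*(-1/5379) = (22324/3)*(-1/5379) = -22324/16137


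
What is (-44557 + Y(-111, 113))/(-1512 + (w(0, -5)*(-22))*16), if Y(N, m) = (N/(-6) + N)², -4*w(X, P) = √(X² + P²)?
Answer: 144003/4288 ≈ 33.583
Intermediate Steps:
w(X, P) = -√(P² + X²)/4 (w(X, P) = -√(X² + P²)/4 = -√(P² + X²)/4)
Y(N, m) = 25*N²/36 (Y(N, m) = (N*(-⅙) + N)² = (-N/6 + N)² = (5*N/6)² = 25*N²/36)
(-44557 + Y(-111, 113))/(-1512 + (w(0, -5)*(-22))*16) = (-44557 + (25/36)*(-111)²)/(-1512 + (-√((-5)² + 0²)/4*(-22))*16) = (-44557 + (25/36)*12321)/(-1512 + (-√(25 + 0)/4*(-22))*16) = (-44557 + 34225/4)/(-1512 + (-√25/4*(-22))*16) = -144003/(4*(-1512 + (-¼*5*(-22))*16)) = -144003/(4*(-1512 - 5/4*(-22)*16)) = -144003/(4*(-1512 + (55/2)*16)) = -144003/(4*(-1512 + 440)) = -144003/4/(-1072) = -144003/4*(-1/1072) = 144003/4288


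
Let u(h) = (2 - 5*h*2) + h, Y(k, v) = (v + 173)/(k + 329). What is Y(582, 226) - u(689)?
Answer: 5647688/911 ≈ 6199.4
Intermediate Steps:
Y(k, v) = (173 + v)/(329 + k)
u(h) = 2 - 9*h (u(h) = (2 - 10*h) + h = 2 - 9*h)
Y(582, 226) - u(689) = (173 + 226)/(329 + 582) - (2 - 9*689) = 399/911 - (2 - 6201) = (1/911)*399 - 1*(-6199) = 399/911 + 6199 = 5647688/911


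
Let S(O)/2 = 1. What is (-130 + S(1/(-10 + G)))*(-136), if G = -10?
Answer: 17408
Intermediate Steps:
S(O) = 2 (S(O) = 2*1 = 2)
(-130 + S(1/(-10 + G)))*(-136) = (-130 + 2)*(-136) = -128*(-136) = 17408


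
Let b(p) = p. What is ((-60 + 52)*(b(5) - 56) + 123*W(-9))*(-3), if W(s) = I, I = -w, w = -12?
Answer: -5652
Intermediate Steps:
I = 12 (I = -1*(-12) = 12)
W(s) = 12
((-60 + 52)*(b(5) - 56) + 123*W(-9))*(-3) = ((-60 + 52)*(5 - 56) + 123*12)*(-3) = (-8*(-51) + 1476)*(-3) = (408 + 1476)*(-3) = 1884*(-3) = -5652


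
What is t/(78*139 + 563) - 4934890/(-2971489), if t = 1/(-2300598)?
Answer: 129483223919457611/77966879823062910 ≈ 1.6607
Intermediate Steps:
t = -1/2300598 ≈ -4.3467e-7
t/(78*139 + 563) - 4934890/(-2971489) = -1/(2300598*(78*139 + 563)) - 4934890/(-2971489) = -1/(2300598*(10842 + 563)) - 4934890*(-1/2971489) = -1/2300598/11405 + 4934890/2971489 = -1/2300598*1/11405 + 4934890/2971489 = -1/26238320190 + 4934890/2971489 = 129483223919457611/77966879823062910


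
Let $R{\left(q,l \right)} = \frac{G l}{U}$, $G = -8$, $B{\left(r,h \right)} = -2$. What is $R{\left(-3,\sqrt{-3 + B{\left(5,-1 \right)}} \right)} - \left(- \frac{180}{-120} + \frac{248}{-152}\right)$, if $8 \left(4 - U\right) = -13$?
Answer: $\frac{5}{38} - \frac{64 i \sqrt{5}}{45} \approx 0.13158 - 3.1802 i$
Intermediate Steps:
$U = \frac{45}{8}$ ($U = 4 - - \frac{13}{8} = 4 + \frac{13}{8} = \frac{45}{8} \approx 5.625$)
$R{\left(q,l \right)} = - \frac{64 l}{45}$ ($R{\left(q,l \right)} = \frac{\left(-8\right) l}{\frac{45}{8}} = - 8 l \frac{8}{45} = - \frac{64 l}{45}$)
$R{\left(-3,\sqrt{-3 + B{\left(5,-1 \right)}} \right)} - \left(- \frac{180}{-120} + \frac{248}{-152}\right) = - \frac{64 \sqrt{-3 - 2}}{45} - \left(- \frac{180}{-120} + \frac{248}{-152}\right) = - \frac{64 \sqrt{-5}}{45} - \left(\left(-180\right) \left(- \frac{1}{120}\right) + 248 \left(- \frac{1}{152}\right)\right) = - \frac{64 i \sqrt{5}}{45} - \left(\frac{3}{2} - \frac{31}{19}\right) = - \frac{64 i \sqrt{5}}{45} - - \frac{5}{38} = - \frac{64 i \sqrt{5}}{45} + \frac{5}{38} = \frac{5}{38} - \frac{64 i \sqrt{5}}{45}$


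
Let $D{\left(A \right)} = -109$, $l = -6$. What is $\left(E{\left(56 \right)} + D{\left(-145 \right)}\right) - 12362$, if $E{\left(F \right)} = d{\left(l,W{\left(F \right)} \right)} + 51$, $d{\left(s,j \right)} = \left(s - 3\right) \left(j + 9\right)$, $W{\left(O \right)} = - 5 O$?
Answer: $-9981$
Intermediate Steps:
$d{\left(s,j \right)} = \left(-3 + s\right) \left(9 + j\right)$ ($d{\left(s,j \right)} = \left(s - 3\right) \left(9 + j\right) = \left(-3 + s\right) \left(9 + j\right)$)
$E{\left(F \right)} = -30 + 45 F$ ($E{\left(F \right)} = \left(-27 - 3 \left(- 5 F\right) + 9 \left(-6\right) + - 5 F \left(-6\right)\right) + 51 = \left(-27 + 15 F - 54 + 30 F\right) + 51 = \left(-81 + 45 F\right) + 51 = -30 + 45 F$)
$\left(E{\left(56 \right)} + D{\left(-145 \right)}\right) - 12362 = \left(\left(-30 + 45 \cdot 56\right) - 109\right) - 12362 = \left(\left(-30 + 2520\right) - 109\right) - 12362 = \left(2490 - 109\right) - 12362 = 2381 - 12362 = -9981$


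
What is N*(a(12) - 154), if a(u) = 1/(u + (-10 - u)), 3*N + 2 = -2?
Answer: 3082/15 ≈ 205.47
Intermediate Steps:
N = -4/3 (N = -⅔ + (⅓)*(-2) = -⅔ - ⅔ = -4/3 ≈ -1.3333)
a(u) = -⅒ (a(u) = 1/(-10) = -⅒)
N*(a(12) - 154) = -4*(-⅒ - 154)/3 = -4/3*(-1541/10) = 3082/15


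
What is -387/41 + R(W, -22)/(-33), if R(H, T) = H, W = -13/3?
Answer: -37780/4059 ≈ -9.3077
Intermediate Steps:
W = -13/3 (W = -13*1/3 = -13/3 ≈ -4.3333)
-387/41 + R(W, -22)/(-33) = -387/41 - 13/3/(-33) = -387*1/41 - 13/3*(-1/33) = -387/41 + 13/99 = -37780/4059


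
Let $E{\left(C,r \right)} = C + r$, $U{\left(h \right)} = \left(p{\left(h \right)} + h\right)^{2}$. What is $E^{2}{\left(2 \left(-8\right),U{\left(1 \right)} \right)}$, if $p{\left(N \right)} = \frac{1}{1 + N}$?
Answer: $\frac{3025}{16} \approx 189.06$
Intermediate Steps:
$U{\left(h \right)} = \left(h + \frac{1}{1 + h}\right)^{2}$ ($U{\left(h \right)} = \left(\frac{1}{1 + h} + h\right)^{2} = \left(h + \frac{1}{1 + h}\right)^{2}$)
$E^{2}{\left(2 \left(-8\right),U{\left(1 \right)} \right)} = \left(2 \left(-8\right) + \left(1 + \frac{1}{1 + 1}\right)^{2}\right)^{2} = \left(-16 + \left(1 + \frac{1}{2}\right)^{2}\right)^{2} = \left(-16 + \left(\frac{3}{2}\right)^{2}\right)^{2} = \left(-16 + \frac{9}{4}\right)^{2} = \left(- \frac{55}{4}\right)^{2} = \frac{3025}{16}$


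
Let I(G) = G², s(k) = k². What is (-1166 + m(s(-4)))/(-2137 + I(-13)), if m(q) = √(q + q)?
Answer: 583/984 - √2/492 ≈ 0.58961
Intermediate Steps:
m(q) = √2*√q (m(q) = √(2*q) = √2*√q)
(-1166 + m(s(-4)))/(-2137 + I(-13)) = (-1166 + √2*√((-4)²))/(-2137 + (-13)²) = (-1166 + √2*√16)/(-2137 + 169) = (-1166 + √2*4)/(-1968) = (-1166 + 4*√2)*(-1/1968) = 583/984 - √2/492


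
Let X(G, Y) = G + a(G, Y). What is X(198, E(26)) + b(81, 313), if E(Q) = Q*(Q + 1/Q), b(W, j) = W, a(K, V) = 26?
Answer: 305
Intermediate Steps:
X(G, Y) = 26 + G (X(G, Y) = G + 26 = 26 + G)
X(198, E(26)) + b(81, 313) = (26 + 198) + 81 = 224 + 81 = 305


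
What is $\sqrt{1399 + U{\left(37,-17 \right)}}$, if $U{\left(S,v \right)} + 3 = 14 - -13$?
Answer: $\sqrt{1423} \approx 37.723$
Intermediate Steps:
$U{\left(S,v \right)} = 24$ ($U{\left(S,v \right)} = -3 + \left(14 - -13\right) = -3 + \left(14 + 13\right) = -3 + 27 = 24$)
$\sqrt{1399 + U{\left(37,-17 \right)}} = \sqrt{1399 + 24} = \sqrt{1423}$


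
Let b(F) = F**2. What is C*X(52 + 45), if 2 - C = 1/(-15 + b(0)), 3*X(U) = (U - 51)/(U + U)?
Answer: 713/4365 ≈ 0.16334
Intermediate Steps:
X(U) = (-51 + U)/(6*U) (X(U) = ((U - 51)/(U + U))/3 = ((-51 + U)/((2*U)))/3 = ((-51 + U)*(1/(2*U)))/3 = ((-51 + U)/(2*U))/3 = (-51 + U)/(6*U))
C = 31/15 (C = 2 - 1/(-15 + 0**2) = 2 - 1/(-15 + 0) = 2 - 1/(-15) = 2 - 1*(-1/15) = 2 + 1/15 = 31/15 ≈ 2.0667)
C*X(52 + 45) = 31*((-51 + (52 + 45))/(6*(52 + 45)))/15 = 31*((1/6)*(-51 + 97)/97)/15 = 31*((1/6)*(1/97)*46)/15 = (31/15)*(23/291) = 713/4365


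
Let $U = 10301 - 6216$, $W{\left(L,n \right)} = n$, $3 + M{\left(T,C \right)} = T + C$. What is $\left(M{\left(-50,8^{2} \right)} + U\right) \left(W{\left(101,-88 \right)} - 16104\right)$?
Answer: $-66322432$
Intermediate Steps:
$M{\left(T,C \right)} = -3 + C + T$ ($M{\left(T,C \right)} = -3 + \left(T + C\right) = -3 + \left(C + T\right) = -3 + C + T$)
$U = 4085$ ($U = 10301 - 6216 = 4085$)
$\left(M{\left(-50,8^{2} \right)} + U\right) \left(W{\left(101,-88 \right)} - 16104\right) = \left(\left(-3 + 8^{2} - 50\right) + 4085\right) \left(-88 - 16104\right) = \left(\left(-3 + 64 - 50\right) + 4085\right) \left(-16192\right) = \left(11 + 4085\right) \left(-16192\right) = 4096 \left(-16192\right) = -66322432$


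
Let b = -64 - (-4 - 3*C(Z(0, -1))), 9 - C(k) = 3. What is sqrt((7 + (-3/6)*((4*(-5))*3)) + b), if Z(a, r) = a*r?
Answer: I*sqrt(5) ≈ 2.2361*I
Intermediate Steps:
C(k) = 6 (C(k) = 9 - 1*3 = 9 - 3 = 6)
b = -42 (b = -64 - (-4 - 3*6) = -64 - (-4 - 18) = -64 - 1*(-22) = -64 + 22 = -42)
sqrt((7 + (-3/6)*((4*(-5))*3)) + b) = sqrt((7 + (-3/6)*((4*(-5))*3)) - 42) = sqrt((7 + (-3*1/6)*(-20*3)) - 42) = sqrt((7 - 1/2*(-60)) - 42) = sqrt((7 + 30) - 42) = sqrt(37 - 42) = sqrt(-5) = I*sqrt(5)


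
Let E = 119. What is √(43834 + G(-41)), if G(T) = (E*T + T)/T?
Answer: √43954 ≈ 209.65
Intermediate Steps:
G(T) = 120 (G(T) = (119*T + T)/T = (120*T)/T = 120)
√(43834 + G(-41)) = √(43834 + 120) = √43954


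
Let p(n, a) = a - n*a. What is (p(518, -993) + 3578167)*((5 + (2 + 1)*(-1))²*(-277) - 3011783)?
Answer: -12327388145268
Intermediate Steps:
p(n, a) = a - a*n
(p(518, -993) + 3578167)*((5 + (2 + 1)*(-1))²*(-277) - 3011783) = (-993*(1 - 1*518) + 3578167)*((5 + (2 + 1)*(-1))²*(-277) - 3011783) = (-993*(1 - 518) + 3578167)*((5 + 3*(-1))²*(-277) - 3011783) = (-993*(-517) + 3578167)*((5 - 3)²*(-277) - 3011783) = (513381 + 3578167)*(2²*(-277) - 3011783) = 4091548*(4*(-277) - 3011783) = 4091548*(-1108 - 3011783) = 4091548*(-3012891) = -12327388145268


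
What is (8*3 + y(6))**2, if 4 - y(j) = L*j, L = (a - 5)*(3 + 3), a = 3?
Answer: 10000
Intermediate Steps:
L = -12 (L = (3 - 5)*(3 + 3) = -2*6 = -12)
y(j) = 4 + 12*j (y(j) = 4 - (-12)*j = 4 + 12*j)
(8*3 + y(6))**2 = (8*3 + (4 + 12*6))**2 = (24 + (4 + 72))**2 = (24 + 76)**2 = 100**2 = 10000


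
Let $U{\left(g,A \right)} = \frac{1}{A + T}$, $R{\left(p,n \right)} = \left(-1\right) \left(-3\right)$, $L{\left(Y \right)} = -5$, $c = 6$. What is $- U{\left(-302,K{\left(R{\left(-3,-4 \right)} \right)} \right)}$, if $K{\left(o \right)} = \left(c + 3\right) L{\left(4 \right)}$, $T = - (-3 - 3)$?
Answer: $\frac{1}{39} \approx 0.025641$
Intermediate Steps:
$T = 6$ ($T = \left(-1\right) \left(-6\right) = 6$)
$R{\left(p,n \right)} = 3$
$K{\left(o \right)} = -45$ ($K{\left(o \right)} = \left(6 + 3\right) \left(-5\right) = 9 \left(-5\right) = -45$)
$U{\left(g,A \right)} = \frac{1}{6 + A}$ ($U{\left(g,A \right)} = \frac{1}{A + 6} = \frac{1}{6 + A}$)
$- U{\left(-302,K{\left(R{\left(-3,-4 \right)} \right)} \right)} = - \frac{1}{6 - 45} = - \frac{1}{-39} = \left(-1\right) \left(- \frac{1}{39}\right) = \frac{1}{39}$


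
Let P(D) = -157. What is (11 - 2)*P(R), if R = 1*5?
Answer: -1413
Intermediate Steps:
R = 5
(11 - 2)*P(R) = (11 - 2)*(-157) = 9*(-157) = -1413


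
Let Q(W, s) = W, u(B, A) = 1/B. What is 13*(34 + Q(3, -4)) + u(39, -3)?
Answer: 18760/39 ≈ 481.03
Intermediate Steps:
13*(34 + Q(3, -4)) + u(39, -3) = 13*(34 + 3) + 1/39 = 13*37 + 1/39 = 481 + 1/39 = 18760/39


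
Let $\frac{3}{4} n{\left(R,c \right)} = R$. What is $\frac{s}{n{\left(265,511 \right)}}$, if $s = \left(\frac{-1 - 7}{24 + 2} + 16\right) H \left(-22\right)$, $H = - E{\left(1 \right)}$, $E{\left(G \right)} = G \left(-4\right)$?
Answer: $- \frac{13464}{3445} \approx -3.9083$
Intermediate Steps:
$E{\left(G \right)} = - 4 G$
$H = 4$ ($H = - \left(-4\right) 1 = \left(-1\right) \left(-4\right) = 4$)
$n{\left(R,c \right)} = \frac{4 R}{3}$
$s = - \frac{17952}{13}$ ($s = \left(\frac{-1 - 7}{24 + 2} + 16\right) 4 \left(-22\right) = \left(- \frac{8}{26} + 16\right) 4 \left(-22\right) = \left(\left(-8\right) \frac{1}{26} + 16\right) 4 \left(-22\right) = \left(- \frac{4}{13} + 16\right) 4 \left(-22\right) = \frac{204}{13} \cdot 4 \left(-22\right) = \frac{816}{13} \left(-22\right) = - \frac{17952}{13} \approx -1380.9$)
$\frac{s}{n{\left(265,511 \right)}} = - \frac{17952}{13 \cdot \frac{4}{3} \cdot 265} = - \frac{17952}{13 \cdot \frac{1060}{3}} = \left(- \frac{17952}{13}\right) \frac{3}{1060} = - \frac{13464}{3445}$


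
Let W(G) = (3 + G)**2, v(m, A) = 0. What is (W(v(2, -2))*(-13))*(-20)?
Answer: 2340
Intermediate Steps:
(W(v(2, -2))*(-13))*(-20) = ((3 + 0)**2*(-13))*(-20) = (3**2*(-13))*(-20) = (9*(-13))*(-20) = -117*(-20) = 2340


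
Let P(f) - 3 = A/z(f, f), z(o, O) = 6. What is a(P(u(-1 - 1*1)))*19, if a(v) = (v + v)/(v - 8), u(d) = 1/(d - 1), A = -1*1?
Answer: -646/31 ≈ -20.839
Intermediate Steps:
A = -1
u(d) = 1/(-1 + d)
P(f) = 17/6 (P(f) = 3 - 1/6 = 3 - 1*⅙ = 3 - ⅙ = 17/6)
a(v) = 2*v/(-8 + v) (a(v) = (2*v)/(-8 + v) = 2*v/(-8 + v))
a(P(u(-1 - 1*1)))*19 = (2*(17/6)/(-8 + 17/6))*19 = (2*(17/6)/(-31/6))*19 = (2*(17/6)*(-6/31))*19 = -34/31*19 = -646/31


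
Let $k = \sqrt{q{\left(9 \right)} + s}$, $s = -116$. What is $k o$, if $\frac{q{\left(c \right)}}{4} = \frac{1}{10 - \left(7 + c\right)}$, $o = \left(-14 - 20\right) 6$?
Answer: $- 340 i \sqrt{42} \approx - 2203.5 i$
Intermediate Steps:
$o = -204$ ($o = \left(-34\right) 6 = -204$)
$q{\left(c \right)} = \frac{4}{3 - c}$ ($q{\left(c \right)} = \frac{4}{10 - \left(7 + c\right)} = \frac{4}{3 - c}$)
$k = \frac{5 i \sqrt{42}}{3}$ ($k = \sqrt{- \frac{4}{-3 + 9} - 116} = \sqrt{- \frac{4}{6} - 116} = \sqrt{\left(-4\right) \frac{1}{6} - 116} = \sqrt{- \frac{2}{3} - 116} = \sqrt{- \frac{350}{3}} = \frac{5 i \sqrt{42}}{3} \approx 10.801 i$)
$k o = \frac{5 i \sqrt{42}}{3} \left(-204\right) = - 340 i \sqrt{42}$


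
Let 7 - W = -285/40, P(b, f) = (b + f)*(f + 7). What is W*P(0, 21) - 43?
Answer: 16525/2 ≈ 8262.5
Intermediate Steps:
P(b, f) = (7 + f)*(b + f) (P(b, f) = (b + f)*(7 + f) = (7 + f)*(b + f))
W = 113/8 (W = 7 - (-285)/40 = 7 - 1*(-57/8) = 7 + 57/8 = 113/8 ≈ 14.125)
W*P(0, 21) - 43 = 113*(21² + 7*0 + 7*21 + 0*21)/8 - 43 = 113*(441 + 0 + 147 + 0)/8 - 43 = (113/8)*588 - 43 = 16611/2 - 43 = 16525/2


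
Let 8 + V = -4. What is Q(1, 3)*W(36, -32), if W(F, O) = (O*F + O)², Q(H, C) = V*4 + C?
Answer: -63083520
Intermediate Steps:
V = -12 (V = -8 - 4 = -12)
Q(H, C) = -48 + C (Q(H, C) = -12*4 + C = -48 + C)
W(F, O) = (O + F*O)² (W(F, O) = (F*O + O)² = (O + F*O)²)
Q(1, 3)*W(36, -32) = (-48 + 3)*((-32)²*(1 + 36)²) = -46080*37² = -46080*1369 = -45*1401856 = -63083520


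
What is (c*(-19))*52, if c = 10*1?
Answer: -9880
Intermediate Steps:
c = 10
(c*(-19))*52 = (10*(-19))*52 = -190*52 = -9880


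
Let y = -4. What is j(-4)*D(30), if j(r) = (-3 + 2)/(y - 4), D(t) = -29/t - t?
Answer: -929/240 ≈ -3.8708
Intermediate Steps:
D(t) = -t - 29/t
j(r) = ⅛ (j(r) = (-3 + 2)/(-4 - 4) = -1/(-8) = -1*(-⅛) = ⅛)
j(-4)*D(30) = (-1*30 - 29/30)/8 = (-30 - 29*1/30)/8 = (-30 - 29/30)/8 = (⅛)*(-929/30) = -929/240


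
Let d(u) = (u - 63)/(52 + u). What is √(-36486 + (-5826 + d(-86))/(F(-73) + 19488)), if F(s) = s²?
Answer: 11*I*√214684194129574/843778 ≈ 191.01*I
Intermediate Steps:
d(u) = (-63 + u)/(52 + u)
√(-36486 + (-5826 + d(-86))/(F(-73) + 19488)) = √(-36486 + (-5826 + (-63 - 86)/(52 - 86))/((-73)² + 19488)) = √(-36486 + (-5826 - 149/(-34))/(5329 + 19488)) = √(-36486 + (-5826 - 1/34*(-149))/24817) = √(-36486 + (-5826 + 149/34)*(1/24817)) = √(-36486 - 197935/34*1/24817) = √(-36486 - 197935/843778) = √(-30786282043/843778) = 11*I*√214684194129574/843778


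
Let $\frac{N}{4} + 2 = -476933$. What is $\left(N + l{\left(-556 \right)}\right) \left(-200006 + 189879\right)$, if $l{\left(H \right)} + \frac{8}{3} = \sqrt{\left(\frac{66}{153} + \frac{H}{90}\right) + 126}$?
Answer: $\frac{57959129956}{3} - \frac{10127 \sqrt{7819490}}{255} \approx 1.932 \cdot 10^{10}$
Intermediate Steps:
$N = -1907740$ ($N = -8 + 4 \left(-476933\right) = -8 - 1907732 = -1907740$)
$l{\left(H \right)} = - \frac{8}{3} + \sqrt{\frac{6448}{51} + \frac{H}{90}}$ ($l{\left(H \right)} = - \frac{8}{3} + \sqrt{\left(\frac{66}{153} + \frac{H}{90}\right) + 126} = - \frac{8}{3} + \sqrt{\left(66 \cdot \frac{1}{153} + H \frac{1}{90}\right) + 126} = - \frac{8}{3} + \sqrt{\left(\frac{22}{51} + \frac{H}{90}\right) + 126} = - \frac{8}{3} + \sqrt{\frac{6448}{51} + \frac{H}{90}}$)
$\left(N + l{\left(-556 \right)}\right) \left(-200006 + 189879\right) = \left(-1907740 - \left(\frac{8}{3} - \frac{\sqrt{32884800 + 2890 \left(-556\right)}}{510}\right)\right) \left(-200006 + 189879\right) = \left(-1907740 - \left(\frac{8}{3} - \frac{\sqrt{32884800 - 1606840}}{510}\right)\right) \left(-10127\right) = \left(-1907740 - \left(\frac{8}{3} - \frac{\sqrt{31277960}}{510}\right)\right) \left(-10127\right) = \left(-1907740 - \left(\frac{8}{3} - \frac{2 \sqrt{7819490}}{510}\right)\right) \left(-10127\right) = \left(-1907740 - \left(\frac{8}{3} - \frac{\sqrt{7819490}}{255}\right)\right) \left(-10127\right) = \left(- \frac{5723228}{3} + \frac{\sqrt{7819490}}{255}\right) \left(-10127\right) = \frac{57959129956}{3} - \frac{10127 \sqrt{7819490}}{255}$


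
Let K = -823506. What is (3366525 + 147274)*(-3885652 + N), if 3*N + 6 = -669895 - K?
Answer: -40420463240449/3 ≈ -1.3473e+13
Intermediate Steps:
N = 153605/3 (N = -2 + (-669895 - 1*(-823506))/3 = -2 + (-669895 + 823506)/3 = -2 + (⅓)*153611 = -2 + 153611/3 = 153605/3 ≈ 51202.)
(3366525 + 147274)*(-3885652 + N) = (3366525 + 147274)*(-3885652 + 153605/3) = 3513799*(-11503351/3) = -40420463240449/3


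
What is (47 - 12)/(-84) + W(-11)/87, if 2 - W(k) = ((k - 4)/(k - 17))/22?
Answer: -21113/53592 ≈ -0.39396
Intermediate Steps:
W(k) = 2 - (-4 + k)/(22*(-17 + k)) (W(k) = 2 - (k - 4)/(k - 17)/22 = 2 - (-4 + k)/(-17 + k)/22 = 2 - (-4 + k)/(22*(-17 + k)))
(47 - 12)/(-84) + W(-11)/87 = (47 - 12)/(-84) + ((-744 + 43*(-11))/(22*(-17 - 11)))/87 = 35*(-1/84) + ((1/22)*(-744 - 473)/(-28))*(1/87) = -5/12 + ((1/22)*(-1/28)*(-1217))*(1/87) = -5/12 + (1217/616)*(1/87) = -5/12 + 1217/53592 = -21113/53592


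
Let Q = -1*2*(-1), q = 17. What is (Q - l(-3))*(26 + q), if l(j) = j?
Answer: 215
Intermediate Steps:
Q = 2 (Q = -2*(-1) = 2)
(Q - l(-3))*(26 + q) = (2 - 1*(-3))*(26 + 17) = (2 + 3)*43 = 5*43 = 215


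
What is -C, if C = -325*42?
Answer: 13650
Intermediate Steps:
C = -13650
-C = -1*(-13650) = 13650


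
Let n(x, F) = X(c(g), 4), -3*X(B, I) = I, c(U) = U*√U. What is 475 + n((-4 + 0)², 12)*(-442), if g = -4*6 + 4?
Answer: 3193/3 ≈ 1064.3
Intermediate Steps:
g = -20 (g = -24 + 4 = -20)
c(U) = U^(3/2)
X(B, I) = -I/3
n(x, F) = -4/3 (n(x, F) = -⅓*4 = -4/3)
475 + n((-4 + 0)², 12)*(-442) = 475 - 4/3*(-442) = 475 + 1768/3 = 3193/3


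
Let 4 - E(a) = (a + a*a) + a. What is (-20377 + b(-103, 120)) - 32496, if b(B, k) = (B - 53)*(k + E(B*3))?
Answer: 14726411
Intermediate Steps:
E(a) = 4 - a² - 2*a (E(a) = 4 - ((a + a*a) + a) = 4 - ((a + a²) + a) = 4 - (a² + 2*a) = 4 + (-a² - 2*a) = 4 - a² - 2*a)
b(B, k) = (-53 + B)*(4 + k - 9*B² - 6*B) (b(B, k) = (B - 53)*(k + (4 - (B*3)² - 2*B*3)) = (-53 + B)*(k + (4 - (3*B)² - 6*B)) = (-53 + B)*(k + (4 - 9*B² - 6*B)) = (-53 + B)*(4 + k - 9*B² - 6*B))
(-20377 + b(-103, 120)) - 32496 = (-20377 + (-212 - 53*120 - 9*(-103)³ + 322*(-103) + 471*(-103)² - 103*120)) - 32496 = (-20377 + (-212 - 6360 - 9*(-1092727) - 33166 + 471*10609 - 12360)) - 32496 = (-20377 + (-212 - 6360 + 9834543 - 33166 + 4996839 - 12360)) - 32496 = (-20377 + 14779284) - 32496 = 14758907 - 32496 = 14726411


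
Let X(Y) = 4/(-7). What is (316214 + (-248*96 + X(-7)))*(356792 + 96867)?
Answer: 928566480242/7 ≈ 1.3265e+11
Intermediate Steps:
X(Y) = -4/7 (X(Y) = 4*(-1/7) = -4/7)
(316214 + (-248*96 + X(-7)))*(356792 + 96867) = (316214 + (-248*96 - 4/7))*(356792 + 96867) = (316214 + (-23808 - 4/7))*453659 = (316214 - 166660/7)*453659 = (2046838/7)*453659 = 928566480242/7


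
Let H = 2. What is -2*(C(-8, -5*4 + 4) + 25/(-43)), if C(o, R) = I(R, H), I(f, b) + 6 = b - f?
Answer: -982/43 ≈ -22.837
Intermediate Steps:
I(f, b) = -6 + b - f (I(f, b) = -6 + (b - f) = -6 + b - f)
C(o, R) = -4 - R (C(o, R) = -6 + 2 - R = -4 - R)
-2*(C(-8, -5*4 + 4) + 25/(-43)) = -2*((-4 - (-5*4 + 4)) + 25/(-43)) = -2*((-4 - (-20 + 4)) + 25*(-1/43)) = -2*((-4 - 1*(-16)) - 25/43) = -2*((-4 + 16) - 25/43) = -2*(12 - 25/43) = -2*491/43 = -982/43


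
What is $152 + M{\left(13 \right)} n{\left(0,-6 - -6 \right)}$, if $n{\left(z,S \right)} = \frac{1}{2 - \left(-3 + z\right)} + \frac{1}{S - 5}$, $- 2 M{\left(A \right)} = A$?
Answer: $152$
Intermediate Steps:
$M{\left(A \right)} = - \frac{A}{2}$
$n{\left(z,S \right)} = \frac{1}{-5 + S} + \frac{1}{5 - z}$ ($n{\left(z,S \right)} = \frac{1}{5 - z} + \frac{1}{-5 + S} = \frac{1}{-5 + S} + \frac{1}{5 - z}$)
$152 + M{\left(13 \right)} n{\left(0,-6 - -6 \right)} = 152 + \left(- \frac{1}{2}\right) 13 \frac{0 - \left(-6 - -6\right)}{25 - 5 \left(-6 - -6\right) - 0 + \left(-6 - -6\right) 0} = 152 - \frac{13 \frac{0 - \left(-6 + 6\right)}{25 - 5 \left(-6 + 6\right) + 0 + \left(-6 + 6\right) 0}}{2} = 152 - \frac{13 \frac{0 - 0}{25 - 0 + 0 + 0 \cdot 0}}{2} = 152 - \frac{13 \frac{0 + 0}{25 + 0 + 0 + 0}}{2} = 152 - \frac{13 \cdot \frac{1}{25} \cdot 0}{2} = 152 - 0 = 152 + 0 = 152$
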